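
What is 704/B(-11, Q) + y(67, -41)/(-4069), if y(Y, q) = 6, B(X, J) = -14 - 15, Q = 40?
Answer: -2864750/118001 ≈ -24.277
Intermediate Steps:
B(X, J) = -29
704/B(-11, Q) + y(67, -41)/(-4069) = 704/(-29) + 6/(-4069) = 704*(-1/29) + 6*(-1/4069) = -704/29 - 6/4069 = -2864750/118001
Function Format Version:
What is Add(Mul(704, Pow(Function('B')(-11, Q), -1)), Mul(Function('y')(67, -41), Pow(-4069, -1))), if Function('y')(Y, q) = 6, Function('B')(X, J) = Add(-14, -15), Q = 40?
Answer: Rational(-2864750, 118001) ≈ -24.277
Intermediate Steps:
Function('B')(X, J) = -29
Add(Mul(704, Pow(Function('B')(-11, Q), -1)), Mul(Function('y')(67, -41), Pow(-4069, -1))) = Add(Mul(704, Pow(-29, -1)), Mul(6, Pow(-4069, -1))) = Add(Mul(704, Rational(-1, 29)), Mul(6, Rational(-1, 4069))) = Add(Rational(-704, 29), Rational(-6, 4069)) = Rational(-2864750, 118001)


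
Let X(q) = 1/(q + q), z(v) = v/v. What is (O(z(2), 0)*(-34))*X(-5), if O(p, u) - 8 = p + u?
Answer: 153/5 ≈ 30.600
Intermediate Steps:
z(v) = 1
X(q) = 1/(2*q)
O(p, u) = 8 + p + u (O(p, u) = 8 + (p + u) = 8 + p + u)
(O(z(2), 0)*(-34))*X(-5) = ((8 + 1 + 0)*(-34))*((1/2)/(-5)) = (9*(-34))*((1/2)*(-1/5)) = -306*(-1/10) = 153/5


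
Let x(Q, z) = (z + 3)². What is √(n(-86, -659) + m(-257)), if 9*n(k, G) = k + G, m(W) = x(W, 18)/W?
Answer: I*√50226538/771 ≈ 9.192*I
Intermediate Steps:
x(Q, z) = (3 + z)²
m(W) = 441/W (m(W) = (3 + 18)²/W = 21²/W = 441/W)
n(k, G) = G/9 + k/9 (n(k, G) = (k + G)/9 = (G + k)/9 = G/9 + k/9)
√(n(-86, -659) + m(-257)) = √(((⅑)*(-659) + (⅑)*(-86)) + 441/(-257)) = √((-659/9 - 86/9) + 441*(-1/257)) = √(-745/9 - 441/257) = √(-195434/2313) = I*√50226538/771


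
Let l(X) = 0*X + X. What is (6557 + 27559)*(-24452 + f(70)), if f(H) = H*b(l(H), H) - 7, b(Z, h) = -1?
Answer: -836831364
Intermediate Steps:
l(X) = X (l(X) = 0 + X = X)
f(H) = -7 - H (f(H) = H*(-1) - 7 = -H - 7 = -7 - H)
(6557 + 27559)*(-24452 + f(70)) = (6557 + 27559)*(-24452 + (-7 - 1*70)) = 34116*(-24452 + (-7 - 70)) = 34116*(-24452 - 77) = 34116*(-24529) = -836831364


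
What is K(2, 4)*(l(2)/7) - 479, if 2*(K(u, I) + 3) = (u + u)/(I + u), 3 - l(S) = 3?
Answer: -479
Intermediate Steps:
l(S) = 0 (l(S) = 3 - 1*3 = 3 - 3 = 0)
K(u, I) = -3 + u/(I + u) (K(u, I) = -3 + ((u + u)/(I + u))/2 = -3 + ((2*u)/(I + u))/2 = -3 + (2*u/(I + u))/2 = -3 + u/(I + u))
K(2, 4)*(l(2)/7) - 479 = ((-3*4 - 2*2)/(4 + 2))*(0/7) - 479 = ((-12 - 4)/6)*(0*(1/7)) - 479 = ((1/6)*(-16))*0 - 479 = -8/3*0 - 479 = 0 - 479 = -479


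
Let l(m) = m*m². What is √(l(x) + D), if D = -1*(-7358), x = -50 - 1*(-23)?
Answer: 5*I*√493 ≈ 111.02*I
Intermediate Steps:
x = -27 (x = -50 + 23 = -27)
l(m) = m³
D = 7358
√(l(x) + D) = √((-27)³ + 7358) = √(-19683 + 7358) = √(-12325) = 5*I*√493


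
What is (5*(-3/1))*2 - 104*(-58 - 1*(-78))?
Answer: -2110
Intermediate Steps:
(5*(-3/1))*2 - 104*(-58 - 1*(-78)) = (5*(-3*1))*2 - 104*(-58 + 78) = (5*(-3))*2 - 104*20 = -15*2 - 2080 = -30 - 2080 = -2110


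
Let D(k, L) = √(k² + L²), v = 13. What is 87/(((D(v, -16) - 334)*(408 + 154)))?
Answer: -14529/31227811 - 435*√17/62455622 ≈ -0.00049398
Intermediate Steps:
D(k, L) = √(L² + k²)
87/(((D(v, -16) - 334)*(408 + 154))) = 87/(((√((-16)² + 13²) - 334)*(408 + 154))) = 87/(((√(256 + 169) - 334)*562)) = 87/(((√425 - 334)*562)) = 87/(((5*√17 - 334)*562)) = 87/(((-334 + 5*√17)*562)) = 87/(-187708 + 2810*√17)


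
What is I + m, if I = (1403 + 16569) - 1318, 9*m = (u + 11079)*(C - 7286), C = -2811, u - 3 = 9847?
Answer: -211170227/9 ≈ -2.3463e+7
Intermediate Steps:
u = 9850 (u = 3 + 9847 = 9850)
m = -211320113/9 (m = ((9850 + 11079)*(-2811 - 7286))/9 = (20929*(-10097))/9 = (⅑)*(-211320113) = -211320113/9 ≈ -2.3480e+7)
I = 16654 (I = 17972 - 1318 = 16654)
I + m = 16654 - 211320113/9 = -211170227/9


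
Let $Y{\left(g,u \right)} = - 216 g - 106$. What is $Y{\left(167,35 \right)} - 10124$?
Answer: $-46302$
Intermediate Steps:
$Y{\left(g,u \right)} = -106 - 216 g$
$Y{\left(167,35 \right)} - 10124 = \left(-106 - 36072\right) - 10124 = -36178 - 10124 = -46302$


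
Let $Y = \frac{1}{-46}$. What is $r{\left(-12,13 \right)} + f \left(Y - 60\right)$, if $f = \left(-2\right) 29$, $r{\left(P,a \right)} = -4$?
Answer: $\frac{79977}{23} \approx 3477.3$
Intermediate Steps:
$Y = - \frac{1}{46} \approx -0.021739$
$f = -58$
$r{\left(-12,13 \right)} + f \left(Y - 60\right) = -4 - 58 \left(- \frac{1}{46} - 60\right) = -4 - - \frac{80069}{23} = -4 + \frac{80069}{23} = \frac{79977}{23}$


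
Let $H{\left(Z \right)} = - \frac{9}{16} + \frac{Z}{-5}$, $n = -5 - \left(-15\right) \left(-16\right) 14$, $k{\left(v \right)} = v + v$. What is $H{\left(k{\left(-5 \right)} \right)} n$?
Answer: $- \frac{77395}{16} \approx -4837.2$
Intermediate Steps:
$k{\left(v \right)} = 2 v$
$n = -3365$ ($n = -5 - 240 \cdot 14 = -5 - 3360 = -3365$)
$H{\left(Z \right)} = - \frac{9}{16} - \frac{Z}{5}$ ($H{\left(Z \right)} = \left(-9\right) \frac{1}{16} + Z \left(- \frac{1}{5}\right) = - \frac{9}{16} - \frac{Z}{5}$)
$H{\left(k{\left(-5 \right)} \right)} n = \left(- \frac{9}{16} - \frac{2 \left(-5\right)}{5}\right) \left(-3365\right) = \left(- \frac{9}{16} - -2\right) \left(-3365\right) = \left(- \frac{9}{16} + 2\right) \left(-3365\right) = \frac{23}{16} \left(-3365\right) = - \frac{77395}{16}$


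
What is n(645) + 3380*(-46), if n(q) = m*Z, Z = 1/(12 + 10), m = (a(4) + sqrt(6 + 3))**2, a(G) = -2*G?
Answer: -3420535/22 ≈ -1.5548e+5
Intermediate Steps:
m = 25 (m = (-2*4 + sqrt(6 + 3))**2 = (-8 + sqrt(9))**2 = (-8 + 3)**2 = (-5)**2 = 25)
Z = 1/22 ≈ 0.045455
n(q) = 25/22 (n(q) = 25*(1/22) = 25/22)
n(645) + 3380*(-46) = 25/22 + 3380*(-46) = 25/22 - 155480 = -3420535/22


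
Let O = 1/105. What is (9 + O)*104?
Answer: 98384/105 ≈ 936.99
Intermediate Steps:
O = 1/105 ≈ 0.0095238
(9 + O)*104 = (9 + 1/105)*104 = (946/105)*104 = 98384/105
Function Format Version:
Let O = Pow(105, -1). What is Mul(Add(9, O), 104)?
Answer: Rational(98384, 105) ≈ 936.99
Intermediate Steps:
O = Rational(1, 105) ≈ 0.0095238
Mul(Add(9, O), 104) = Mul(Add(9, Rational(1, 105)), 104) = Mul(Rational(946, 105), 104) = Rational(98384, 105)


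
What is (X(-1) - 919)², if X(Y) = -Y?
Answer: 842724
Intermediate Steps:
(X(-1) - 919)² = (-1*(-1) - 919)² = (1 - 919)² = (-918)² = 842724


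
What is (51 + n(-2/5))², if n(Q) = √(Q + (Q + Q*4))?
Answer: 12993/5 + 204*I*√15/5 ≈ 2598.6 + 158.02*I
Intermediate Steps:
n(Q) = √6*√Q (n(Q) = √(Q + (Q + 4*Q)) = √(Q + 5*Q) = √(6*Q) = √6*√Q)
(51 + n(-2/5))² = (51 + √6*√(-2/5))² = (51 + √6*√(-2*⅕))² = (51 + √6*√(-⅖))² = (51 + √6*(I*√10/5))² = (51 + 2*I*√15/5)²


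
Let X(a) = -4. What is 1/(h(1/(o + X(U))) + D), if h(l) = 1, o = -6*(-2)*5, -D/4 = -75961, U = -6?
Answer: 1/303845 ≈ 3.2912e-6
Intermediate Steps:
D = 303844 (D = -4*(-75961) = 303844)
o = 60 (o = 12*5 = 60)
1/(h(1/(o + X(U))) + D) = 1/(1 + 303844) = 1/303845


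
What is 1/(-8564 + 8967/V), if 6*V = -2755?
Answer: -2755/23647622 ≈ -0.00011650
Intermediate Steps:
V = -2755/6 (V = (1/6)*(-2755) = -2755/6 ≈ -459.17)
1/(-8564 + 8967/V) = 1/(-8564 + 8967/(-2755/6)) = 1/(-8564 + 8967*(-6/2755)) = 1/(-8564 - 53802/2755) = 1/(-23647622/2755) = -2755/23647622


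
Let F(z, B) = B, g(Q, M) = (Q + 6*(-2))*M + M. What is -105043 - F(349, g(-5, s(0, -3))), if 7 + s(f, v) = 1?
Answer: -105139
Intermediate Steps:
s(f, v) = -6 (s(f, v) = -7 + 1 = -6)
g(Q, M) = M + M*(-12 + Q) (g(Q, M) = (Q - 12)*M + M = (-12 + Q)*M + M = M*(-12 + Q) + M = M + M*(-12 + Q))
-105043 - F(349, g(-5, s(0, -3))) = -105043 - (-6)*(-11 - 5) = -105043 - (-6)*(-16) = -105043 - 1*96 = -105043 - 96 = -105139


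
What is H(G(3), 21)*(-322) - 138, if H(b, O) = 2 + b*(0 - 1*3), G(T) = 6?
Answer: 5014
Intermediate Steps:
H(b, O) = 2 - 3*b (H(b, O) = 2 + b*(0 - 3) = 2 + b*(-3) = 2 - 3*b)
H(G(3), 21)*(-322) - 138 = (2 - 3*6)*(-322) - 138 = (2 - 18)*(-322) - 138 = -16*(-322) - 138 = 5152 - 138 = 5014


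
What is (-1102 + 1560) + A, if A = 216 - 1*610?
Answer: 64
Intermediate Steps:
A = -394 (A = 216 - 610 = -394)
(-1102 + 1560) + A = (-1102 + 1560) - 394 = 458 - 394 = 64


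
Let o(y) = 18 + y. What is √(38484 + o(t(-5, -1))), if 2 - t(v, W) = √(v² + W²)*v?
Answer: √(38504 + 5*√26) ≈ 196.29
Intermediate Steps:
t(v, W) = 2 - v*√(W² + v²) (t(v, W) = 2 - √(v² + W²)*v = 2 - √(W² + v²)*v = 2 - v*√(W² + v²))
√(38484 + o(t(-5, -1))) = √(38484 + (18 + (2 - 1*(-5)*√((-1)² + (-5)²)))) = √(38484 + (18 + (2 - 1*(-5)*√(1 + 25)))) = √(38484 + (18 + (2 - 1*(-5)*√26))) = √(38484 + (18 + (2 + 5*√26))) = √(38484 + (20 + 5*√26)) = √(38504 + 5*√26)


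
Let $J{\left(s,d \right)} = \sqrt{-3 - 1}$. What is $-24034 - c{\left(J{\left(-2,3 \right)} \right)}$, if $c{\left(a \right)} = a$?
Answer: $-24034 - 2 i \approx -24034.0 - 2.0 i$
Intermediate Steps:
$J{\left(s,d \right)} = 2 i$ ($J{\left(s,d \right)} = \sqrt{-4} = 2 i$)
$-24034 - c{\left(J{\left(-2,3 \right)} \right)} = -24034 - 2 i$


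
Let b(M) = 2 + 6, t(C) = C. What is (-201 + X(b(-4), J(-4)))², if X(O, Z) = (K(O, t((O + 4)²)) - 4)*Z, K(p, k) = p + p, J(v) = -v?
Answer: 23409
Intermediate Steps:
K(p, k) = 2*p
b(M) = 8
X(O, Z) = Z*(-4 + 2*O) (X(O, Z) = (2*O - 4)*Z = (-4 + 2*O)*Z = Z*(-4 + 2*O))
(-201 + X(b(-4), J(-4)))² = (-201 + 2*(-1*(-4))*(-2 + 8))² = (-201 + 2*4*6)² = (-201 + 48)² = (-153)² = 23409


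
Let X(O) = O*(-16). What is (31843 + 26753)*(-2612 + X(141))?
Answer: -285245328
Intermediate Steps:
X(O) = -16*O
(31843 + 26753)*(-2612 + X(141)) = (31843 + 26753)*(-2612 - 16*141) = 58596*(-2612 - 2256) = 58596*(-4868) = -285245328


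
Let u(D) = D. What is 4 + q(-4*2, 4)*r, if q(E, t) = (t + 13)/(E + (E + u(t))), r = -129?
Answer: 747/4 ≈ 186.75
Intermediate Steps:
q(E, t) = (13 + t)/(t + 2*E) (q(E, t) = (t + 13)/(E + (E + t)) = (13 + t)/(t + 2*E))
4 + q(-4*2, 4)*r = 4 + ((13 + 4)/(4 + 2*(-4*2)))*(-129) = 4 + (17/(4 + 2*(-8)))*(-129) = 4 + (17/(4 - 16))*(-129) = 4 + (17/(-12))*(-129) = 4 - 1/12*17*(-129) = 4 - 17/12*(-129) = 4 + 731/4 = 747/4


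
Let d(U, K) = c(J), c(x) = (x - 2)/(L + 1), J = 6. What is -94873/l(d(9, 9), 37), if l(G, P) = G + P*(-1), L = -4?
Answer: 284619/115 ≈ 2474.9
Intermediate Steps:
c(x) = ⅔ - x/3 (c(x) = (x - 2)/(-4 + 1) = (-2 + x)/(-3) = (-2 + x)*(-⅓) = ⅔ - x/3)
d(U, K) = -4/3 (d(U, K) = ⅔ - ⅓*6 = ⅔ - 2 = -4/3)
l(G, P) = G - P
-94873/l(d(9, 9), 37) = -94873/(-4/3 - 1*37) = -94873/(-4/3 - 37) = -94873/(-115/3) = -94873*(-3/115) = 284619/115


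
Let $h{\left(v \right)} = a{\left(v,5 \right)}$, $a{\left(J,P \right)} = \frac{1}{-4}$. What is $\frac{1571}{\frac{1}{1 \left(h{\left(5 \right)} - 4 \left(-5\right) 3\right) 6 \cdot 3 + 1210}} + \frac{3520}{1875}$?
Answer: $\frac{2692891783}{750} \approx 3.5905 \cdot 10^{6}$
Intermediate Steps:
$a{\left(J,P \right)} = - \frac{1}{4}$
$h{\left(v \right)} = - \frac{1}{4}$
$\frac{1571}{\frac{1}{1 \left(h{\left(5 \right)} - 4 \left(-5\right) 3\right) 6 \cdot 3 + 1210}} + \frac{3520}{1875} = \frac{1571}{\frac{1}{1 \left(- \frac{1}{4} - 4 \left(-5\right) 3\right) 6 \cdot 3 + 1210}} + \frac{3520}{1875} = \frac{1571}{\frac{1}{1 \left(- \frac{1}{4} - \left(-20\right) 3\right) 18 + 1210}} + 3520 \cdot \frac{1}{1875} = \frac{1571}{\frac{1}{1 \left(- \frac{1}{4} - -60\right) 18 + 1210}} + \frac{704}{375} = \frac{1571}{\frac{1}{1 \left(- \frac{1}{4} + 60\right) 18 + 1210}} + \frac{704}{375} = \frac{1571}{\frac{1}{1 \cdot \frac{239}{4} \cdot 18 + 1210}} + \frac{704}{375} = \frac{1571}{\frac{1}{\frac{239}{4} \cdot 18 + 1210}} + \frac{704}{375} = \frac{1571}{\frac{1}{\frac{2151}{2} + 1210}} + \frac{704}{375} = \frac{1571}{\frac{1}{\frac{4571}{2}}} + \frac{704}{375} = \frac{1571}{\frac{2}{4571}} + \frac{704}{375} = 1571 \cdot \frac{4571}{2} + \frac{704}{375} = \frac{7181041}{2} + \frac{704}{375} = \frac{2692891783}{750}$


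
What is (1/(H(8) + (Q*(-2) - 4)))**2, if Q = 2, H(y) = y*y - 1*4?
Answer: 1/2704 ≈ 0.00036982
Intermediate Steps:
H(y) = -4 + y**2 (H(y) = y**2 - 4 = -4 + y**2)
(1/(H(8) + (Q*(-2) - 4)))**2 = (1/((-4 + 8**2) + (2*(-2) - 4)))**2 = (1/((-4 + 64) + (-4 - 4)))**2 = (1/(60 - 8))**2 = (1/52)**2 = 1/2704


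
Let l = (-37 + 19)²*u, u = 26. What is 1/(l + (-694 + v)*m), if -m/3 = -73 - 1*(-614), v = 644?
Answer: 1/89574 ≈ 1.1164e-5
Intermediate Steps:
m = -1623 (m = -3*(-73 - 1*(-614)) = -3*(-73 + 614) = -3*541 = -1623)
l = 8424 (l = (-37 + 19)²*26 = (-18)²*26 = 324*26 = 8424)
1/(l + (-694 + v)*m) = 1/(8424 + (-694 + 644)*(-1623)) = 1/(8424 - 50*(-1623)) = 1/(8424 + 81150) = 1/89574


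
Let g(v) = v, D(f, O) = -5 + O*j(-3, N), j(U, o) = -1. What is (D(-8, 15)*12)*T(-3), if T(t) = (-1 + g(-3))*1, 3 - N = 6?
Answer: 960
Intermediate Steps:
N = -3 (N = 3 - 1*6 = 3 - 6 = -3)
D(f, O) = -5 - O (D(f, O) = -5 + O*(-1) = -5 - O)
T(t) = -4 (T(t) = (-1 - 3)*1 = -4*1 = -4)
(D(-8, 15)*12)*T(-3) = ((-5 - 1*15)*12)*(-4) = ((-5 - 15)*12)*(-4) = -20*12*(-4) = -240*(-4) = 960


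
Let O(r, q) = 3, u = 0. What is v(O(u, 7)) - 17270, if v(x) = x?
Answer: -17267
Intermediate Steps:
v(O(u, 7)) - 17270 = 3 - 17270 = -17267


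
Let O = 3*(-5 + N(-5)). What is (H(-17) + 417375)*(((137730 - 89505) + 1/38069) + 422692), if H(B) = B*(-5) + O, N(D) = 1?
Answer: 7483731925252752/38069 ≈ 1.9658e+11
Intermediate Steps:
O = -12 (O = 3*(-5 + 1) = 3*(-4) = -12)
H(B) = -12 - 5*B (H(B) = B*(-5) - 12 = -5*B - 12 = -12 - 5*B)
(H(-17) + 417375)*(((137730 - 89505) + 1/38069) + 422692) = ((-12 - 5*(-17)) + 417375)*(((137730 - 89505) + 1/38069) + 422692) = ((-12 + 85) + 417375)*((48225 + 1/38069) + 422692) = (73 + 417375)*(1835877526/38069 + 422692) = 417448*(17927339274/38069) = 7483731925252752/38069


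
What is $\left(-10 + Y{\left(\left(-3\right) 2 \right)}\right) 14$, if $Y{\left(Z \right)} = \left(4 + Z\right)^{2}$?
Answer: $-84$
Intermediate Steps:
$\left(-10 + Y{\left(\left(-3\right) 2 \right)}\right) 14 = \left(-10 + \left(4 - 6\right)^{2}\right) 14 = \left(-10 + \left(-2\right)^{2}\right) 14 = \left(-10 + 4\right) 14 = \left(-6\right) 14 = -84$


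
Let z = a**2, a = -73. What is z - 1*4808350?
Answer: -4803021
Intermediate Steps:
z = 5329 (z = (-73)**2 = 5329)
z - 1*4808350 = 5329 - 1*4808350 = 5329 - 4808350 = -4803021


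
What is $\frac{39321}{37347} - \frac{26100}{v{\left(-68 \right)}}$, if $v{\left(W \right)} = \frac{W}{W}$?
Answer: $- \frac{324905793}{12449} \approx -26099.0$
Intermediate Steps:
$v{\left(W \right)} = 1$
$\frac{39321}{37347} - \frac{26100}{v{\left(-68 \right)}} = \frac{39321}{37347} - \frac{26100}{1} = 39321 \cdot \frac{1}{37347} - 26100 = \frac{13107}{12449} - 26100 = - \frac{324905793}{12449}$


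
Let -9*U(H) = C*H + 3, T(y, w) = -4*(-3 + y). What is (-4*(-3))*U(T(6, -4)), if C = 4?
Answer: 60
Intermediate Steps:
T(y, w) = 12 - 4*y
U(H) = -1/3 - 4*H/9 (U(H) = -(4*H + 3)/9 = -(3 + 4*H)/9 = -1/3 - 4*H/9)
(-4*(-3))*U(T(6, -4)) = (-4*(-3))*(-1/3 - 4*(12 - 4*6)/9) = 12*(-1/3 - 4*(12 - 24)/9) = 12*(-1/3 - 4/9*(-12)) = 12*(-1/3 + 16/3) = 12*5 = 60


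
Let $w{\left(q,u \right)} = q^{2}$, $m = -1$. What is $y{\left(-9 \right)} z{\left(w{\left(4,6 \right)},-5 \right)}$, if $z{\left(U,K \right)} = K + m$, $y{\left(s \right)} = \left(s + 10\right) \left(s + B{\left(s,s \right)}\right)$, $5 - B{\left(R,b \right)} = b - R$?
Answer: $24$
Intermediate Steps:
$B{\left(R,b \right)} = 5 + R - b$ ($B{\left(R,b \right)} = 5 - \left(b - R\right) = 5 + \left(R - b\right) = 5 + R - b$)
$y{\left(s \right)} = \left(5 + s\right) \left(10 + s\right)$ ($y{\left(s \right)} = \left(s + 10\right) \left(s + \left(5 + s - s\right)\right) = \left(10 + s\right) \left(s + 5\right) = \left(10 + s\right) \left(5 + s\right) = \left(5 + s\right) \left(10 + s\right)$)
$z{\left(U,K \right)} = -1 + K$ ($z{\left(U,K \right)} = K - 1 = -1 + K$)
$y{\left(-9 \right)} z{\left(w{\left(4,6 \right)},-5 \right)} = \left(50 + \left(-9\right)^{2} + 15 \left(-9\right)\right) \left(-1 - 5\right) = \left(50 + 81 - 135\right) \left(-6\right) = \left(-4\right) \left(-6\right) = 24$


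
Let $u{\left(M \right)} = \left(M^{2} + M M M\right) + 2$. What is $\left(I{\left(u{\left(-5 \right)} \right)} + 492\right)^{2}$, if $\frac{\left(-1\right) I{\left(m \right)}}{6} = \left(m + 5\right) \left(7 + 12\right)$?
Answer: $123076836$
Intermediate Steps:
$u{\left(M \right)} = 2 + M^{2} + M^{3}$ ($u{\left(M \right)} = \left(M^{2} + M^{2} M\right) + 2 = \left(M^{2} + M^{3}\right) + 2 = 2 + M^{2} + M^{3}$)
$I{\left(m \right)} = -570 - 114 m$ ($I{\left(m \right)} = - 6 \left(m + 5\right) \left(7 + 12\right) = - 6 \left(5 + m\right) 19 = - 6 \left(95 + 19 m\right) = -570 - 114 m$)
$\left(I{\left(u{\left(-5 \right)} \right)} + 492\right)^{2} = \left(\left(-570 - 114 \left(2 + \left(-5\right)^{2} + \left(-5\right)^{3}\right)\right) + 492\right)^{2} = \left(\left(-570 - 114 \left(2 + 25 - 125\right)\right) + 492\right)^{2} = \left(\left(-570 - -11172\right) + 492\right)^{2} = \left(\left(-570 + 11172\right) + 492\right)^{2} = \left(10602 + 492\right)^{2} = 11094^{2} = 123076836$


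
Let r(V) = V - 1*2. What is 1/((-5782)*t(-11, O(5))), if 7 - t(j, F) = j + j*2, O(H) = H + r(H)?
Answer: -1/231280 ≈ -4.3238e-6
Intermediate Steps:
r(V) = -2 + V (r(V) = V - 2 = -2 + V)
O(H) = -2 + 2*H (O(H) = H + (-2 + H) = -2 + 2*H)
t(j, F) = 7 - 3*j (t(j, F) = 7 - (j + j*2) = 7 - (j + 2*j) = 7 - 3*j)
1/((-5782)*t(-11, O(5))) = 1/((-5782)*(7 - 3*(-11))) = -1/(5782*(7 + 33)) = -1/5782/40 = -1/5782*1/40 = -1/231280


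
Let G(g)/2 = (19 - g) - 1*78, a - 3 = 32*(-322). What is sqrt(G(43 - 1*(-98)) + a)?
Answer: 3*I*sqrt(1189) ≈ 103.45*I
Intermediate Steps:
a = -10301 (a = 3 + 32*(-322) = 3 - 10304 = -10301)
G(g) = -118 - 2*g (G(g) = 2*((19 - g) - 1*78) = 2*((19 - g) - 78) = 2*(-59 - g) = -118 - 2*g)
sqrt(G(43 - 1*(-98)) + a) = sqrt((-118 - 2*(43 - 1*(-98))) - 10301) = sqrt((-118 - 2*(43 + 98)) - 10301) = sqrt((-118 - 2*141) - 10301) = sqrt((-118 - 282) - 10301) = sqrt(-400 - 10301) = sqrt(-10701) = 3*I*sqrt(1189)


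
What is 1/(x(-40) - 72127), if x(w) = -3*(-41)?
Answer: -1/72004 ≈ -1.3888e-5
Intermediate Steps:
x(w) = 123
1/(x(-40) - 72127) = 1/(123 - 72127) = 1/(-72004) = -1/72004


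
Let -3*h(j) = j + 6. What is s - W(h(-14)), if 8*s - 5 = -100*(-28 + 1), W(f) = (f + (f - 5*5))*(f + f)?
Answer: 31897/72 ≈ 443.01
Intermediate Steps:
h(j) = -2 - j/3 (h(j) = -(j + 6)/3 = -(6 + j)/3 = -2 - j/3)
W(f) = 2*f*(-25 + 2*f) (W(f) = (f + (f - 25))*(2*f) = (f + (-25 + f))*(2*f) = (-25 + 2*f)*(2*f) = 2*f*(-25 + 2*f))
s = 2705/8 (s = 5/8 + (-100*(-28 + 1))/8 = 5/8 + (-100*(-27))/8 = 5/8 + (1/8)*2700 = 5/8 + 675/2 = 2705/8 ≈ 338.13)
s - W(h(-14)) = 2705/8 - 2*(-2 - 1/3*(-14))*(-25 + 2*(-2 - 1/3*(-14))) = 2705/8 - 2*(-2 + 14/3)*(-25 + 2*(-2 + 14/3)) = 2705/8 - 2*8*(-25 + 2*(8/3))/3 = 2705/8 - 2*8*(-25 + 16/3)/3 = 2705/8 - 2*8*(-59)/(3*3) = 2705/8 - 1*(-944/9) = 2705/8 + 944/9 = 31897/72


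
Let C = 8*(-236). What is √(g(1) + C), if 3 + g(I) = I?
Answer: 3*I*√210 ≈ 43.474*I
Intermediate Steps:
g(I) = -3 + I
C = -1888
√(g(1) + C) = √((-3 + 1) - 1888) = √(-2 - 1888) = √(-1890) = 3*I*√210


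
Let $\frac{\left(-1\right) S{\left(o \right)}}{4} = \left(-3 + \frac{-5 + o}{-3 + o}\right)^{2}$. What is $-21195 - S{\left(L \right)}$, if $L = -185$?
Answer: $- \frac{46784786}{2209} \approx -21179.0$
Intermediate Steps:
$S{\left(o \right)} = - 4 \left(-3 + \frac{-5 + o}{-3 + o}\right)^{2}$
$-21195 - S{\left(L \right)} = -21195 - - \frac{16 \left(-2 - 185\right)^{2}}{\left(-3 - 185\right)^{2}} = -21195 - - \frac{16 \left(-187\right)^{2}}{35344} = -21195 - \left(-16\right) \frac{1}{35344} \cdot 34969 = -21195 - - \frac{34969}{2209} = -21195 + \frac{34969}{2209} = - \frac{46784786}{2209}$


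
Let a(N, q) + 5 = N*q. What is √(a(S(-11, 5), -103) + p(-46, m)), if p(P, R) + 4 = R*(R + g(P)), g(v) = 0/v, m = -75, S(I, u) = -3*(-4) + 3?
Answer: √4071 ≈ 63.804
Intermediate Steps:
S(I, u) = 15 (S(I, u) = 12 + 3 = 15)
g(v) = 0
p(P, R) = -4 + R² (p(P, R) = -4 + R*(R + 0) = -4 + R*R = -4 + R²)
a(N, q) = -5 + N*q
√(a(S(-11, 5), -103) + p(-46, m)) = √((-5 + 15*(-103)) + (-4 + (-75)²)) = √((-5 - 1545) + (-4 + 5625)) = √(-1550 + 5621) = √4071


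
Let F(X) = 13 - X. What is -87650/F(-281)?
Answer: -43825/147 ≈ -298.13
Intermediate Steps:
-87650/F(-281) = -87650/(13 - 1*(-281)) = -87650/(13 + 281) = -87650/294 = -87650*1/294 = -43825/147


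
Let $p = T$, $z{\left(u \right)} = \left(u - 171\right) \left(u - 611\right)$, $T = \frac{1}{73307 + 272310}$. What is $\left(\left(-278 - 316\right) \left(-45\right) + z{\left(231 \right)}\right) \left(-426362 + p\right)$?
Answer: $- \frac{579116764537290}{345617} \approx -1.6756 \cdot 10^{9}$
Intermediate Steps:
$T = \frac{1}{345617} \approx 2.8934 \cdot 10^{-6}$
$z{\left(u \right)} = \left(-611 + u\right) \left(-171 + u\right)$ ($z{\left(u \right)} = \left(-171 + u\right) \left(-611 + u\right) = \left(-611 + u\right) \left(-171 + u\right)$)
$p = \frac{1}{345617} \approx 2.8934 \cdot 10^{-6}$
$\left(\left(-278 - 316\right) \left(-45\right) + z{\left(231 \right)}\right) \left(-426362 + p\right) = \left(\left(-278 - 316\right) \left(-45\right) + \left(104481 + 231^{2} - 180642\right)\right) \left(-426362 + \frac{1}{345617}\right) = \left(\left(-594\right) \left(-45\right) + \left(104481 + 53361 - 180642\right)\right) \left(- \frac{147357955353}{345617}\right) = \left(26730 - 22800\right) \left(- \frac{147357955353}{345617}\right) = 3930 \left(- \frac{147357955353}{345617}\right) = - \frac{579116764537290}{345617}$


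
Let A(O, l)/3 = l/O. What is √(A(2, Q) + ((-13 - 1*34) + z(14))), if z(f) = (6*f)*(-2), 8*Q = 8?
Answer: I*√854/2 ≈ 14.612*I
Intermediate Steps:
Q = 1 (Q = (⅛)*8 = 1)
z(f) = -12*f
A(O, l) = 3*l/O (A(O, l) = 3*(l/O) = 3*l/O)
√(A(2, Q) + ((-13 - 1*34) + z(14))) = √(3*1/2 + ((-13 - 1*34) - 12*14)) = √(3*1*(½) + ((-13 - 34) - 168)) = √(3/2 + (-47 - 168)) = √(3/2 - 215) = √(-427/2) = I*√854/2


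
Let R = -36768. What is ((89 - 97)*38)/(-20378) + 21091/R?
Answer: -209307463/374629152 ≈ -0.55871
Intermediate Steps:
((89 - 97)*38)/(-20378) + 21091/R = ((89 - 97)*38)/(-20378) + 21091/(-36768) = -8*38*(-1/20378) + 21091*(-1/36768) = -304*(-1/20378) - 21091/36768 = 152/10189 - 21091/36768 = -209307463/374629152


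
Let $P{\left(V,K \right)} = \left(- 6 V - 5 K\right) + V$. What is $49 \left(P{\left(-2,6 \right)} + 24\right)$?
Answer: $196$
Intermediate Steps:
$P{\left(V,K \right)} = - 5 K - 5 V$
$49 \left(P{\left(-2,6 \right)} + 24\right) = 49 \left(\left(\left(-5\right) 6 - -10\right) + 24\right) = 49 \left(\left(-30 + 10\right) + 24\right) = 49 \left(-20 + 24\right) = 49 \cdot 4 = 196$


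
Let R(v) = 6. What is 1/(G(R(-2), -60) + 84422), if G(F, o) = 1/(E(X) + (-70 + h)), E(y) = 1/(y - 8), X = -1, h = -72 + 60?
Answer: 739/62387849 ≈ 1.1845e-5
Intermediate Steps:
h = -12
E(y) = 1/(-8 + y)
G(F, o) = -9/739 (G(F, o) = 1/(1/(-8 - 1) + (-70 - 12)) = 1/(1/(-9) - 82) = 1/(-1/9 - 82) = 1/(-739/9) = -9/739)
1/(G(R(-2), -60) + 84422) = 1/(-9/739 + 84422) = 1/(62387849/739) = 739/62387849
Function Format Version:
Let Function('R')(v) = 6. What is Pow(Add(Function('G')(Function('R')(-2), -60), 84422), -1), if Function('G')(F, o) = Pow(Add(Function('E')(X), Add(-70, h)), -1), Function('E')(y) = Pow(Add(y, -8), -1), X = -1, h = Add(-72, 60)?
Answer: Rational(739, 62387849) ≈ 1.1845e-5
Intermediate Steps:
h = -12
Function('E')(y) = Pow(Add(-8, y), -1)
Function('G')(F, o) = Rational(-9, 739) (Function('G')(F, o) = Pow(Add(Pow(Add(-8, -1), -1), Add(-70, -12)), -1) = Pow(Add(Pow(-9, -1), -82), -1) = Pow(Add(Rational(-1, 9), -82), -1) = Pow(Rational(-739, 9), -1) = Rational(-9, 739))
Pow(Add(Function('G')(Function('R')(-2), -60), 84422), -1) = Pow(Add(Rational(-9, 739), 84422), -1) = Pow(Rational(62387849, 739), -1) = Rational(739, 62387849)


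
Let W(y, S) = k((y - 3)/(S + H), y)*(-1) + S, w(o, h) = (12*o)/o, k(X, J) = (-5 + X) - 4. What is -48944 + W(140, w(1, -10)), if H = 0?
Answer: -587213/12 ≈ -48934.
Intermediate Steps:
k(X, J) = -9 + X
w(o, h) = 12
W(y, S) = 9 + S - (-3 + y)/S (W(y, S) = (-9 + (y - 3)/(S + 0))*(-1) + S = (-9 + (-3 + y)/S)*(-1) + S = (9 - (-3 + y)/S) + S = 9 + S - (-3 + y)/S)
-48944 + W(140, w(1, -10)) = -48944 + (3 - 1*140 + 12*(9 + 12))/12 = -48944 + (3 - 140 + 12*21)/12 = -48944 + (3 - 140 + 252)/12 = -48944 + (1/12)*115 = -48944 + 115/12 = -587213/12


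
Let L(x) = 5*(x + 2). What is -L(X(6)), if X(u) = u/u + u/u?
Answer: -20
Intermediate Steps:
X(u) = 2 (X(u) = 1 + 1 = 2)
L(x) = 10 + 5*x (L(x) = 5*(2 + x) = 10 + 5*x)
-L(X(6)) = -(10 + 5*2) = -(10 + 10) = -1*20 = -20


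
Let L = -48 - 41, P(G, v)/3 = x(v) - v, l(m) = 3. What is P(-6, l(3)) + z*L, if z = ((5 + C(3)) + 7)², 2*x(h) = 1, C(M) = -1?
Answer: -21553/2 ≈ -10777.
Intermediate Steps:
x(h) = ½ (x(h) = (½)*1 = ½)
P(G, v) = 3/2 - 3*v (P(G, v) = 3*(½ - v) = 3/2 - 3*v)
L = -89
z = 121 (z = ((5 - 1) + 7)² = (4 + 7)² = 11² = 121)
P(-6, l(3)) + z*L = (3/2 - 3*3) + 121*(-89) = (3/2 - 9) - 10769 = -15/2 - 10769 = -21553/2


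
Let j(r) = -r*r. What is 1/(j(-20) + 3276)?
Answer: 1/2876 ≈ 0.00034771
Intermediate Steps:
j(r) = -r²
1/(j(-20) + 3276) = 1/(-1*(-20)² + 3276) = 1/(-1*400 + 3276) = 1/(-400 + 3276) = 1/2876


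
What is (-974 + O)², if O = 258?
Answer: 512656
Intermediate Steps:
(-974 + O)² = (-974 + 258)² = (-716)² = 512656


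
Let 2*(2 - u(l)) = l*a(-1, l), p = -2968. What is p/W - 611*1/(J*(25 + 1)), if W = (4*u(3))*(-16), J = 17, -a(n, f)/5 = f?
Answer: 243/476 ≈ 0.51050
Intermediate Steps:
a(n, f) = -5*f
u(l) = 2 + 5*l²/2 (u(l) = 2 - l*(-5*l)/2 = 2 - (-5)*l²/2 = 2 + 5*l²/2)
W = -1568 (W = (4*(2 + (5/2)*3²))*(-16) = (4*(2 + (5/2)*9))*(-16) = (4*(2 + 45/2))*(-16) = (4*(49/2))*(-16) = 98*(-16) = -1568)
p/W - 611*1/(J*(25 + 1)) = -2968/(-1568) - 611*1/(17*(25 + 1)) = -2968*(-1/1568) - 611/(17*26) = 53/28 - 611/442 = 53/28 - 611*1/442 = 53/28 - 47/34 = 243/476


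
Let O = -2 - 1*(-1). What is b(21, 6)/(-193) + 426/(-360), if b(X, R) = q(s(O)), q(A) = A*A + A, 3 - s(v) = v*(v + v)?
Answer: -13823/11580 ≈ -1.1937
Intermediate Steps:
O = -1 (O = -2 + 1 = -1)
s(v) = 3 - 2*v**2 (s(v) = 3 - v*(v + v) = 3 - v*2*v = 3 - 2*v**2)
q(A) = A + A**2 (q(A) = A**2 + A = A + A**2)
b(X, R) = 2 (b(X, R) = (3 - 2*(-1)**2)*(1 + (3 - 2*(-1)**2)) = (3 - 2*1)*(1 + (3 - 2*1)) = (3 - 2)*(1 + (3 - 2)) = 1*(1 + 1) = 1*2 = 2)
b(21, 6)/(-193) + 426/(-360) = 2/(-193) + 426/(-360) = 2*(-1/193) + 426*(-1/360) = -2/193 - 71/60 = -13823/11580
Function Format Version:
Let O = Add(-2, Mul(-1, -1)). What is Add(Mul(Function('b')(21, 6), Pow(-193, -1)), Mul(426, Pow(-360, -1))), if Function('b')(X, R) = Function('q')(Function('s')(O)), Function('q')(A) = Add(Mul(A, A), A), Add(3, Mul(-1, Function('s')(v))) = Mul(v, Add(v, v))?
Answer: Rational(-13823, 11580) ≈ -1.1937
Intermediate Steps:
O = -1 (O = Add(-2, 1) = -1)
Function('s')(v) = Add(3, Mul(-2, Pow(v, 2))) (Function('s')(v) = Add(3, Mul(-1, Mul(v, Add(v, v)))) = Add(3, Mul(-1, Mul(v, Mul(2, v)))) = Add(3, Mul(-1, Mul(2, Pow(v, 2)))) = Add(3, Mul(-2, Pow(v, 2))))
Function('q')(A) = Add(A, Pow(A, 2)) (Function('q')(A) = Add(Pow(A, 2), A) = Add(A, Pow(A, 2)))
Function('b')(X, R) = 2 (Function('b')(X, R) = Mul(Add(3, Mul(-2, Pow(-1, 2))), Add(1, Add(3, Mul(-2, Pow(-1, 2))))) = Mul(Add(3, Mul(-2, 1)), Add(1, Add(3, Mul(-2, 1)))) = Mul(Add(3, -2), Add(1, Add(3, -2))) = Mul(1, Add(1, 1)) = Mul(1, 2) = 2)
Add(Mul(Function('b')(21, 6), Pow(-193, -1)), Mul(426, Pow(-360, -1))) = Add(Mul(2, Pow(-193, -1)), Mul(426, Pow(-360, -1))) = Add(Mul(2, Rational(-1, 193)), Mul(426, Rational(-1, 360))) = Add(Rational(-2, 193), Rational(-71, 60)) = Rational(-13823, 11580)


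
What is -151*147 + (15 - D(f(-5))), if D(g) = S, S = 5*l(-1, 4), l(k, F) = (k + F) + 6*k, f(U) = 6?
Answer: -22167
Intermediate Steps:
l(k, F) = F + 7*k (l(k, F) = (F + k) + 6*k = F + 7*k)
S = -15 (S = 5*(4 + 7*(-1)) = 5*(4 - 7) = 5*(-3) = -15)
D(g) = -15
-151*147 + (15 - D(f(-5))) = -151*147 + (15 - 1*(-15)) = -22197 + (15 + 15) = -22197 + 30 = -22167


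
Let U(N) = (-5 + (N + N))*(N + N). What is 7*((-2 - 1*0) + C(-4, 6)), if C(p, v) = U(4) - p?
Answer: 182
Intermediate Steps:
U(N) = 2*N*(-5 + 2*N) (U(N) = (-5 + 2*N)*(2*N) = 2*N*(-5 + 2*N))
C(p, v) = 24 - p (C(p, v) = 2*4*(-5 + 2*4) - p = 2*4*(-5 + 8) - p = 2*4*3 - p = 24 - p)
7*((-2 - 1*0) + C(-4, 6)) = 7*((-2 - 1*0) + (24 - 1*(-4))) = 7*((-2 + 0) + (24 + 4)) = 7*(-2 + 28) = 7*26 = 182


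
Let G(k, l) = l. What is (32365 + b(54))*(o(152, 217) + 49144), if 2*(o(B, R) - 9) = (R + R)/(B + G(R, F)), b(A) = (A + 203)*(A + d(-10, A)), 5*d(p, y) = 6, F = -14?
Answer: 1578867773567/690 ≈ 2.2882e+9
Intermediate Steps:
d(p, y) = 6/5 (d(p, y) = (1/5)*6 = 6/5)
b(A) = (203 + A)*(6/5 + A) (b(A) = (A + 203)*(A + 6/5) = (203 + A)*(6/5 + A))
o(B, R) = 9 + R/(-14 + B) (o(B, R) = 9 + ((R + R)/(B - 14))/2 = 9 + ((2*R)/(-14 + B))/2 = 9 + (2*R/(-14 + B))/2 = 9 + R/(-14 + B))
(32365 + b(54))*(o(152, 217) + 49144) = (32365 + (1218/5 + 54**2 + (1021/5)*54))*((-126 + 217 + 9*152)/(-14 + 152) + 49144) = (32365 + (1218/5 + 2916 + 55134/5))*((-126 + 217 + 1368)/138 + 49144) = (32365 + 70932/5)*((1/138)*1459 + 49144) = 232757*(1459/138 + 49144)/5 = (232757/5)*(6783331/138) = 1578867773567/690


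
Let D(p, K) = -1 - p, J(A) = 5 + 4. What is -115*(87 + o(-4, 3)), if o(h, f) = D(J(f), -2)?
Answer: -8855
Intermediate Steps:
J(A) = 9
o(h, f) = -10 (o(h, f) = -1 - 1*9 = -1 - 9 = -10)
-115*(87 + o(-4, 3)) = -115*(87 - 10) = -115*77 = -8855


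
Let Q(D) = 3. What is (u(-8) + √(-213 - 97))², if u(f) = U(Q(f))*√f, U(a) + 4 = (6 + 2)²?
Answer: -29110 - 480*√155 ≈ -35086.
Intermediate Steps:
U(a) = 60 (U(a) = -4 + (6 + 2)² = -4 + 8² = -4 + 64 = 60)
u(f) = 60*√f
(u(-8) + √(-213 - 97))² = (60*√(-8) + √(-213 - 97))² = (60*(2*I*√2) + √(-310))² = (120*I*√2 + I*√310)² = (I*√310 + 120*I*√2)²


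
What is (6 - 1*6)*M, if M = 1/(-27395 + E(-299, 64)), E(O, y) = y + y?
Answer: 0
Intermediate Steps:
E(O, y) = 2*y
M = -1/27267 (M = 1/(-27395 + 2*64) = 1/(-27395 + 128) = 1/(-27267) = -1/27267 ≈ -3.6674e-5)
(6 - 1*6)*M = (6 - 1*6)*(-1/27267) = (6 - 6)*(-1/27267) = 0*(-1/27267) = 0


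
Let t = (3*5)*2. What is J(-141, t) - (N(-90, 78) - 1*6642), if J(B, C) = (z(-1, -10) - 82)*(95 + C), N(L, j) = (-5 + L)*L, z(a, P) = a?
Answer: -12283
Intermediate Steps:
t = 30 (t = 15*2 = 30)
N(L, j) = L*(-5 + L)
J(B, C) = -7885 - 83*C (J(B, C) = (-1 - 82)*(95 + C) = -83*(95 + C) = -7885 - 83*C)
J(-141, t) - (N(-90, 78) - 1*6642) = (-7885 - 83*30) - (-90*(-5 - 90) - 1*6642) = (-7885 - 2490) - (-90*(-95) - 6642) = -10375 - (8550 - 6642) = -10375 - 1*1908 = -10375 - 1908 = -12283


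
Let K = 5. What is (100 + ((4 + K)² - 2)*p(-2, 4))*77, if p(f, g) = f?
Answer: -4466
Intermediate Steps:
(100 + ((4 + K)² - 2)*p(-2, 4))*77 = (100 + ((4 + 5)² - 2)*(-2))*77 = (100 + (9² - 2)*(-2))*77 = (100 + (81 - 2)*(-2))*77 = (100 + 79*(-2))*77 = (100 - 158)*77 = -58*77 = -4466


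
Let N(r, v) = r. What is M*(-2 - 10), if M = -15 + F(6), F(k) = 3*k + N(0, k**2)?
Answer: -36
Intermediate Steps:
F(k) = 3*k (F(k) = 3*k + 0 = 3*k)
M = 3 (M = -15 + 3*6 = -15 + 18 = 3)
M*(-2 - 10) = 3*(-2 - 10) = 3*(-12) = -36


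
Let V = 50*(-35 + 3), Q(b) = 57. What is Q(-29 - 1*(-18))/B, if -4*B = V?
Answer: 57/400 ≈ 0.14250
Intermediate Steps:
V = -1600 (V = 50*(-32) = -1600)
B = 400 (B = -¼*(-1600) = 400)
Q(-29 - 1*(-18))/B = 57/400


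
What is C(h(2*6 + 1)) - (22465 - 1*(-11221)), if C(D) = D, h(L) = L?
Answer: -33673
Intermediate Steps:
C(h(2*6 + 1)) - (22465 - 1*(-11221)) = (2*6 + 1) - (22465 - 1*(-11221)) = (12 + 1) - (22465 + 11221) = 13 - 1*33686 = 13 - 33686 = -33673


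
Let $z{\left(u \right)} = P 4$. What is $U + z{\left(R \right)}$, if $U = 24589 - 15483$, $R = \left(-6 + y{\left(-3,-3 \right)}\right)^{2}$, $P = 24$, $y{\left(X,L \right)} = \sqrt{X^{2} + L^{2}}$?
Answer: $9202$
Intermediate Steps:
$y{\left(X,L \right)} = \sqrt{L^{2} + X^{2}}$
$R = \left(-6 + 3 \sqrt{2}\right)^{2}$ ($R = \left(-6 + \sqrt{\left(-3\right)^{2} + \left(-3\right)^{2}}\right)^{2} = \left(-6 + \sqrt{9 + 9}\right)^{2} = \left(-6 + \sqrt{18}\right)^{2} = \left(-6 + 3 \sqrt{2}\right)^{2} \approx 3.0883$)
$U = 9106$ ($U = 24589 - 15483 = 9106$)
$z{\left(u \right)} = 96$ ($z{\left(u \right)} = 24 \cdot 4 = 96$)
$U + z{\left(R \right)} = 9106 + 96 = 9202$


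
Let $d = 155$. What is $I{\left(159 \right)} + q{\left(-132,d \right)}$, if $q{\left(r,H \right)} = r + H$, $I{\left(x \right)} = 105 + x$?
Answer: $287$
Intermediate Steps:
$q{\left(r,H \right)} = H + r$
$I{\left(159 \right)} + q{\left(-132,d \right)} = \left(105 + 159\right) + \left(155 - 132\right) = 264 + 23 = 287$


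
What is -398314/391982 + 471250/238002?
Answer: 22480497218/23323124991 ≈ 0.96387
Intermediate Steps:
-398314/391982 + 471250/238002 = -398314*1/391982 + 471250*(1/238002) = -199157/195991 + 235625/119001 = 22480497218/23323124991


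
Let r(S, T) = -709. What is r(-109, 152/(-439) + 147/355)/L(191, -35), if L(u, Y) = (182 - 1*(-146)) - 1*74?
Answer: -709/254 ≈ -2.7913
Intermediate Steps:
L(u, Y) = 254 (L(u, Y) = (182 + 146) - 74 = 328 - 74 = 254)
r(-109, 152/(-439) + 147/355)/L(191, -35) = -709/254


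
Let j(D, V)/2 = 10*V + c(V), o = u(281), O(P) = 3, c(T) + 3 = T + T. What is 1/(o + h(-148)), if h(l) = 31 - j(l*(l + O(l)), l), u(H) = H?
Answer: 1/3870 ≈ 0.00025840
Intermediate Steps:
c(T) = -3 + 2*T (c(T) = -3 + (T + T) = -3 + 2*T)
o = 281
j(D, V) = -6 + 24*V (j(D, V) = 2*(10*V + (-3 + 2*V)) = 2*(-3 + 12*V) = -6 + 24*V)
h(l) = 37 - 24*l (h(l) = 31 - (-6 + 24*l) = 31 + (6 - 24*l) = 37 - 24*l)
1/(o + h(-148)) = 1/(281 + (37 - 24*(-148))) = 1/(281 + (37 + 3552)) = 1/(281 + 3589) = 1/3870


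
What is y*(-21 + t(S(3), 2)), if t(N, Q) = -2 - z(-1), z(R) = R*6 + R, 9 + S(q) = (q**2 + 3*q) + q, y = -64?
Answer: 1024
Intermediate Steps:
S(q) = -9 + q**2 + 4*q (S(q) = -9 + ((q**2 + 3*q) + q) = -9 + (q**2 + 4*q) = -9 + q**2 + 4*q)
z(R) = 7*R (z(R) = 6*R + R = 7*R)
t(N, Q) = 5 (t(N, Q) = -2 - 7*(-1) = -2 - 1*(-7) = -2 + 7 = 5)
y*(-21 + t(S(3), 2)) = -64*(-21 + 5) = -64*(-16) = 1024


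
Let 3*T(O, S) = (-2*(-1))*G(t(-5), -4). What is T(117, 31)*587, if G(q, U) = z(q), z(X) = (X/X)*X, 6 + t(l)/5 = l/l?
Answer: -29350/3 ≈ -9783.3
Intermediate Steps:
t(l) = -25 (t(l) = -30 + 5*(l/l) = -30 + 5*1 = -30 + 5 = -25)
z(X) = X (z(X) = 1*X = X)
G(q, U) = q
T(O, S) = -50/3 (T(O, S) = (-2*(-1)*(-25))/3 = (2*(-25))/3 = (⅓)*(-50) = -50/3)
T(117, 31)*587 = -50/3*587 = -29350/3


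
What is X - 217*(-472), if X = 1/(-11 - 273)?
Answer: 29088415/284 ≈ 1.0242e+5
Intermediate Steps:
X = -1/284 (X = 1/(-284) = -1/284 ≈ -0.0035211)
X - 217*(-472) = -1/284 - 217*(-472) = -1/284 + 102424 = 29088415/284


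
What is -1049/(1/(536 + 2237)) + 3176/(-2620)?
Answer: -1905315229/655 ≈ -2.9089e+6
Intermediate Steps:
-1049/(1/(536 + 2237)) + 3176/(-2620) = -1049/(1/2773) + 3176*(-1/2620) = -1049/1/2773 - 794/655 = -1049*2773 - 794/655 = -2908877 - 794/655 = -1905315229/655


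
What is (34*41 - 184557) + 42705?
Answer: -140458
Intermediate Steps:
(34*41 - 184557) + 42705 = (1394 - 184557) + 42705 = -183163 + 42705 = -140458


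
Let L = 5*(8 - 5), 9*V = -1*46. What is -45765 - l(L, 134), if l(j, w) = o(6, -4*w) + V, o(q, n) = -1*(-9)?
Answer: -411920/9 ≈ -45769.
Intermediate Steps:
o(q, n) = 9
V = -46/9 (V = (-1*46)/9 = (⅑)*(-46) = -46/9 ≈ -5.1111)
L = 15 (L = 5*3 = 15)
l(j, w) = 35/9 (l(j, w) = 9 - 46/9 = 35/9)
-45765 - l(L, 134) = -45765 - 1*35/9 = -45765 - 35/9 = -411920/9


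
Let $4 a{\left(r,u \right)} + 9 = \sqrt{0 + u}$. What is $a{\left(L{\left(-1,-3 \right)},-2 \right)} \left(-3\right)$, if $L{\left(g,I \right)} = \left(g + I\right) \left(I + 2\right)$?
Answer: $\frac{27}{4} - \frac{3 i \sqrt{2}}{4} \approx 6.75 - 1.0607 i$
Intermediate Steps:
$L{\left(g,I \right)} = \left(2 + I\right) \left(I + g\right)$ ($L{\left(g,I \right)} = \left(I + g\right) \left(2 + I\right) = \left(2 + I\right) \left(I + g\right)$)
$a{\left(r,u \right)} = - \frac{9}{4} + \frac{\sqrt{u}}{4}$ ($a{\left(r,u \right)} = - \frac{9}{4} + \frac{\sqrt{0 + u}}{4} = - \frac{9}{4} + \frac{\sqrt{u}}{4}$)
$a{\left(L{\left(-1,-3 \right)},-2 \right)} \left(-3\right) = \left(- \frac{9}{4} + \frac{\sqrt{-2}}{4}\right) \left(-3\right) = \left(- \frac{9}{4} + \frac{i \sqrt{2}}{4}\right) \left(-3\right) = \frac{27}{4} - \frac{3 i \sqrt{2}}{4}$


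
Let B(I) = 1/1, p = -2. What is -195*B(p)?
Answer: -195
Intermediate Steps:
B(I) = 1
-195*B(p) = -195*1 = -195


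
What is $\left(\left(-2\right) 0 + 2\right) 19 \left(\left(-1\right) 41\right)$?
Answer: $-1558$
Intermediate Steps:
$\left(\left(-2\right) 0 + 2\right) 19 \left(\left(-1\right) 41\right) = \left(0 + 2\right) 19 \left(-41\right) = 2 \cdot 19 \left(-41\right) = 38 \left(-41\right) = -1558$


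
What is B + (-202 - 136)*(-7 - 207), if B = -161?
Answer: 72171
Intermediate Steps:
B + (-202 - 136)*(-7 - 207) = -161 + (-202 - 136)*(-7 - 207) = -161 - 338*(-214) = -161 + 72332 = 72171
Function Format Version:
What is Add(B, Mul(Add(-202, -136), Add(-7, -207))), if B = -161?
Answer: 72171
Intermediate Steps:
Add(B, Mul(Add(-202, -136), Add(-7, -207))) = Add(-161, Mul(Add(-202, -136), Add(-7, -207))) = Add(-161, Mul(-338, -214)) = Add(-161, 72332) = 72171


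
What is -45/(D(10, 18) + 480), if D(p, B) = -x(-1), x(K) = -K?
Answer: -45/479 ≈ -0.093946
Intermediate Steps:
D(p, B) = -1 (D(p, B) = -(-1)*(-1) = -1*1 = -1)
-45/(D(10, 18) + 480) = -45/(-1 + 480) = -45/479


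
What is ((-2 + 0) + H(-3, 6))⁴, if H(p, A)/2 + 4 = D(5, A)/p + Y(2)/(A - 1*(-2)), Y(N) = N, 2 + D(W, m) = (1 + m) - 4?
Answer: 13845841/1296 ≈ 10684.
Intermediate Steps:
D(W, m) = -5 + m (D(W, m) = -2 + ((1 + m) - 4) = -2 + (-3 + m) = -5 + m)
H(p, A) = -8 + 4/(2 + A) + 2*(-5 + A)/p (H(p, A) = -8 + 2*((-5 + A)/p + 2/(A - 1*(-2))) = -8 + 2*((-5 + A)/p + 2/(A + 2)) = -8 + 2*((-5 + A)/p + 2/(2 + A)) = -8 + 2*(2/(2 + A) + (-5 + A)/p) = -8 + (4/(2 + A) + 2*(-5 + A)/p) = -8 + 4/(2 + A) + 2*(-5 + A)/p)
((-2 + 0) + H(-3, 6))⁴ = ((-2 + 0) + 2*(-10 + 6² - 6*(-3) - 3*6 - 4*6*(-3))/(-3*(2 + 6)))⁴ = (-2 + 2*(-⅓)*(-10 + 36 + 18 - 18 + 72)/8)⁴ = (-2 + 2*(-⅓)*(⅛)*98)⁴ = (-2 - 49/6)⁴ = (-61/6)⁴ = 13845841/1296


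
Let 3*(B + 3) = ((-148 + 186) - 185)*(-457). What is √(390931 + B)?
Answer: √413321 ≈ 642.90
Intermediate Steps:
B = 22390 (B = -3 + (((-148 + 186) - 185)*(-457))/3 = -3 + ((38 - 185)*(-457))/3 = -3 + (-147*(-457))/3 = -3 + (⅓)*67179 = -3 + 22393 = 22390)
√(390931 + B) = √(390931 + 22390) = √413321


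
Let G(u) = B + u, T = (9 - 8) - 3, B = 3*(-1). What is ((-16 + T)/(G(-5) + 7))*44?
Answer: 792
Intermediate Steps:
B = -3
T = -2 (T = 1 - 3 = -2)
G(u) = -3 + u
((-16 + T)/(G(-5) + 7))*44 = ((-16 - 2)/((-3 - 5) + 7))*44 = -18/(-8 + 7)*44 = -18/(-1)*44 = -18*(-1)*44 = 18*44 = 792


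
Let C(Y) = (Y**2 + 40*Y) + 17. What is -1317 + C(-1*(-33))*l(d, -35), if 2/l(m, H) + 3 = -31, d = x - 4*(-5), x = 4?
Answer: -24815/17 ≈ -1459.7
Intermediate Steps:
d = 24 (d = 4 - 4*(-5) = 4 + 20 = 24)
l(m, H) = -1/17 (l(m, H) = 2/(-3 - 31) = 2/(-34) = 2*(-1/34) = -1/17)
C(Y) = 17 + Y**2 + 40*Y
-1317 + C(-1*(-33))*l(d, -35) = -1317 + (17 + (-1*(-33))**2 + 40*(-1*(-33)))*(-1/17) = -1317 + (17 + 33**2 + 40*33)*(-1/17) = -1317 + (17 + 1089 + 1320)*(-1/17) = -1317 + 2426*(-1/17) = -1317 - 2426/17 = -24815/17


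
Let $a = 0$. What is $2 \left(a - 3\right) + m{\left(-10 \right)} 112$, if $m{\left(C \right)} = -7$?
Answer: $-790$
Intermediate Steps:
$2 \left(a - 3\right) + m{\left(-10 \right)} 112 = 2 \left(0 - 3\right) - 784 = 2 \left(-3\right) - 784 = -6 - 784 = -790$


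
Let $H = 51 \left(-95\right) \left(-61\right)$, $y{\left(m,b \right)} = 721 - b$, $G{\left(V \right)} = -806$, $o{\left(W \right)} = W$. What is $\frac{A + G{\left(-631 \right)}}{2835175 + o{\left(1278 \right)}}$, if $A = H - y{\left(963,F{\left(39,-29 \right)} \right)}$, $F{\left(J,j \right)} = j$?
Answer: $\frac{293989}{2836453} \approx 0.10365$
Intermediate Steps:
$H = 295545$ ($H = \left(-4845\right) \left(-61\right) = 295545$)
$A = 294795$ ($A = 295545 - \left(721 - -29\right) = 295545 - \left(721 + 29\right) = 295545 - 750 = 294795$)
$\frac{A + G{\left(-631 \right)}}{2835175 + o{\left(1278 \right)}} = \frac{294795 - 806}{2835175 + 1278} = \frac{293989}{2836453}$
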